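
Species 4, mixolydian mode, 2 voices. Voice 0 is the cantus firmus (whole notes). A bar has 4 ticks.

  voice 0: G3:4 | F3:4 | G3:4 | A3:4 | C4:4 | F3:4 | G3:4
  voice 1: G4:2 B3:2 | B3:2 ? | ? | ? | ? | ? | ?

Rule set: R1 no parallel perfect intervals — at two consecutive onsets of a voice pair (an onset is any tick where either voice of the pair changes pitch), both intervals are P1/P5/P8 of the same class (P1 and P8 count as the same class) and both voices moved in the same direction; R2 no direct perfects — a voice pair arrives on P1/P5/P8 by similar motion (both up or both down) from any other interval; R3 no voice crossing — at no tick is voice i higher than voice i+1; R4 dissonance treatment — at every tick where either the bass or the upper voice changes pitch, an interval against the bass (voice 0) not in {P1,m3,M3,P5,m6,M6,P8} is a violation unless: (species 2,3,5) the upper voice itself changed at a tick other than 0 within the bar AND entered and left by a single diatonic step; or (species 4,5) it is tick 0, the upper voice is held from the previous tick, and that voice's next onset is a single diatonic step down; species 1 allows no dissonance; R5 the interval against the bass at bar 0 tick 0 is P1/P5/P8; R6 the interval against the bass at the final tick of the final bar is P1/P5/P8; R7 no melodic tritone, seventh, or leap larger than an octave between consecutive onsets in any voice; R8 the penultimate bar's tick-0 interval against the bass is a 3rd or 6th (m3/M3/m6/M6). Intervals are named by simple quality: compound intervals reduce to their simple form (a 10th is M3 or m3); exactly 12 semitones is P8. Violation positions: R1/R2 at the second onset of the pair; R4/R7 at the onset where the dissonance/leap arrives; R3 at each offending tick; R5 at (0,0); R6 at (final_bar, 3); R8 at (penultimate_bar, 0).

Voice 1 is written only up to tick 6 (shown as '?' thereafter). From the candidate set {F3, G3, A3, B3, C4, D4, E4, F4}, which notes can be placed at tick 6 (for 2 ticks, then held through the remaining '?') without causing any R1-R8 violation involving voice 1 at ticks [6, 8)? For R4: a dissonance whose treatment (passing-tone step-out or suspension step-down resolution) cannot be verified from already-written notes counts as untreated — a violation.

{A3, B3, C4, D4}

F3: violates R7
G3: violates R4
A3: legal
B3: legal
C4: legal
D4: legal
E4: violates R4
F4: violates R7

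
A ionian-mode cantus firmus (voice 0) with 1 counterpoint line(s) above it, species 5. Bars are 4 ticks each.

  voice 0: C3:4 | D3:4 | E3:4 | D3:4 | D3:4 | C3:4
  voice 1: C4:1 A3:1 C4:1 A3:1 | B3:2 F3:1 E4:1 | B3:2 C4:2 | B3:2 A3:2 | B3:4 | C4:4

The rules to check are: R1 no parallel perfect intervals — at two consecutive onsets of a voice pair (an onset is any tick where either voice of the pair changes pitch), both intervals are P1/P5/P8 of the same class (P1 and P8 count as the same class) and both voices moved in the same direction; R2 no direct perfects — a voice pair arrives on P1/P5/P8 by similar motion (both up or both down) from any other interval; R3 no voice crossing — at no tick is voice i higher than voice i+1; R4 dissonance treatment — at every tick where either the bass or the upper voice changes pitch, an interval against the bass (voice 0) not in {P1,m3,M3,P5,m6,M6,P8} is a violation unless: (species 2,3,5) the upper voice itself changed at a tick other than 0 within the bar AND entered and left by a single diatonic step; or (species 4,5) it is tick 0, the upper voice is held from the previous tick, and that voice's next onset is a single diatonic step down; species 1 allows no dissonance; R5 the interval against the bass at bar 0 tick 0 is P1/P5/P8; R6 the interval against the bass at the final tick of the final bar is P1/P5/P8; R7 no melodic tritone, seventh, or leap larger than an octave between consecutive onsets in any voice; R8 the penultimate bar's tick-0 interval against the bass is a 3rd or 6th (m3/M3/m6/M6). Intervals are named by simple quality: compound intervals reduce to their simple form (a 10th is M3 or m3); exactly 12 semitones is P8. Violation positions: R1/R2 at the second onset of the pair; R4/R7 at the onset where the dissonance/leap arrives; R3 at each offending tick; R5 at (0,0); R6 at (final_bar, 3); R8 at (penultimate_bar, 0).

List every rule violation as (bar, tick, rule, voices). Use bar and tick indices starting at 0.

(1, 2, R7, (1,))
(1, 3, R4, (0, 1))
(1, 3, R7, (1,))

bar 0: v0=C3 v1=C4 downbeat P8
bar 1: v0=D3 v1=B3 downbeat M6
bar 2: v0=E3 v1=B3 downbeat P5
bar 3: v0=D3 v1=B3 downbeat M6
bar 4: v0=D3 v1=B3 downbeat M6
bar 5: v0=C3 v1=C4 downbeat P8
  -> R7 @ bar 1 tick 2 v(1,): B3->F3 leap 6st
  -> R4 @ bar 1 tick 3 v(0, 1): D3/E4 M2 untreated
  -> R7 @ bar 1 tick 3 v(1,): F3->E4 leap 11st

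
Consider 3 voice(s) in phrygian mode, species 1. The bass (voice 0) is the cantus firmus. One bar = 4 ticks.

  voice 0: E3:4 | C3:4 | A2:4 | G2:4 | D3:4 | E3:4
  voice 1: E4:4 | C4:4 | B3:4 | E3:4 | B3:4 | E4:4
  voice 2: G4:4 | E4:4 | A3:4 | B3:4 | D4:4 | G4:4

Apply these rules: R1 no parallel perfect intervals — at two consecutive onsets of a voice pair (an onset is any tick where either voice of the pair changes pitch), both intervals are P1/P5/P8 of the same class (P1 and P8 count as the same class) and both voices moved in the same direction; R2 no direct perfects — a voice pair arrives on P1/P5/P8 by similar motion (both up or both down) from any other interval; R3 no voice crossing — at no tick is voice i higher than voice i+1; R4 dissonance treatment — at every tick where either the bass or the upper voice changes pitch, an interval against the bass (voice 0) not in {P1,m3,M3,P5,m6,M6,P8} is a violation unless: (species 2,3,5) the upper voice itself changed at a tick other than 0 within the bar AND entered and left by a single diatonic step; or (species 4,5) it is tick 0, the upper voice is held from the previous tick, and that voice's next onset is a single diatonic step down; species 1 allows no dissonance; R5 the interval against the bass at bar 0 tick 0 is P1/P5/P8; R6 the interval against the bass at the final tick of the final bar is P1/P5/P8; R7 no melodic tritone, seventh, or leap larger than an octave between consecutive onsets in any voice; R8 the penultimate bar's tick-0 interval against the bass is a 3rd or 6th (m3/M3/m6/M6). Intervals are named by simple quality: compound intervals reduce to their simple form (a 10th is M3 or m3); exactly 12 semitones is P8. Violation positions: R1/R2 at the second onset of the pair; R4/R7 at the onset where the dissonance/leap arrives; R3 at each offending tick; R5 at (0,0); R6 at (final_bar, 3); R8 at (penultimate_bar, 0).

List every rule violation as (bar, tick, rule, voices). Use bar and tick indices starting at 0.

(0, 0, R5, (0, 2))
(1, 0, R1, (0, 1))
(2, 0, R2, (0, 2))
(2, 0, R3, (1, 2))
(2, 0, R4, (0, 1))
(2, 1, R3, (1, 2))
(2, 2, R3, (1, 2))
(2, 3, R3, (1, 2))
(4, 0, R2, (0, 2))
(4, 0, R8, (0, 2))
(5, 0, R2, (0, 1))
(5, 3, R6, (0, 2))

bar 0: v0=E3 v1=E4 v2=G4 downbeat m3
bar 1: v0=C3 v1=C4 v2=E4 downbeat M3
bar 2: v0=A2 v1=B3 v2=A3 downbeat P8
bar 3: v0=G2 v1=E3 v2=B3 downbeat M3
bar 4: v0=D3 v1=B3 v2=D4 downbeat P8
bar 5: v0=E3 v1=E4 v2=G4 downbeat m3
  -> R5 @ bar 0 tick 0 v(0, 2): opens on m3
  -> R1 @ bar 1 tick 0 v(0, 1): E3/E4 P8 -> C3/C4 P8 similar
  -> R2 @ bar 2 tick 0 v(0, 2): C3/E4 M3 -> A2/A3 P8 similar
  -> R3 @ bar 2 tick 0 v(1, 2): B3 above A3
  -> R4 @ bar 2 tick 0 v(0, 1): A2/B3 M2 untreated
  -> R3 @ bar 2 tick 1 v(1, 2): B3 above A3
  -> R3 @ bar 2 tick 2 v(1, 2): B3 above A3
  -> R3 @ bar 2 tick 3 v(1, 2): B3 above A3
  -> R2 @ bar 4 tick 0 v(0, 2): G2/B3 M3 -> D3/D4 P8 similar
  -> R8 @ bar 4 tick 0 v(0, 2): penult P8 not 3rd/6th
  -> R2 @ bar 5 tick 0 v(0, 1): D3/B3 M6 -> E3/E4 P8 similar
  -> R6 @ bar 5 tick 3 v(0, 2): closes on m3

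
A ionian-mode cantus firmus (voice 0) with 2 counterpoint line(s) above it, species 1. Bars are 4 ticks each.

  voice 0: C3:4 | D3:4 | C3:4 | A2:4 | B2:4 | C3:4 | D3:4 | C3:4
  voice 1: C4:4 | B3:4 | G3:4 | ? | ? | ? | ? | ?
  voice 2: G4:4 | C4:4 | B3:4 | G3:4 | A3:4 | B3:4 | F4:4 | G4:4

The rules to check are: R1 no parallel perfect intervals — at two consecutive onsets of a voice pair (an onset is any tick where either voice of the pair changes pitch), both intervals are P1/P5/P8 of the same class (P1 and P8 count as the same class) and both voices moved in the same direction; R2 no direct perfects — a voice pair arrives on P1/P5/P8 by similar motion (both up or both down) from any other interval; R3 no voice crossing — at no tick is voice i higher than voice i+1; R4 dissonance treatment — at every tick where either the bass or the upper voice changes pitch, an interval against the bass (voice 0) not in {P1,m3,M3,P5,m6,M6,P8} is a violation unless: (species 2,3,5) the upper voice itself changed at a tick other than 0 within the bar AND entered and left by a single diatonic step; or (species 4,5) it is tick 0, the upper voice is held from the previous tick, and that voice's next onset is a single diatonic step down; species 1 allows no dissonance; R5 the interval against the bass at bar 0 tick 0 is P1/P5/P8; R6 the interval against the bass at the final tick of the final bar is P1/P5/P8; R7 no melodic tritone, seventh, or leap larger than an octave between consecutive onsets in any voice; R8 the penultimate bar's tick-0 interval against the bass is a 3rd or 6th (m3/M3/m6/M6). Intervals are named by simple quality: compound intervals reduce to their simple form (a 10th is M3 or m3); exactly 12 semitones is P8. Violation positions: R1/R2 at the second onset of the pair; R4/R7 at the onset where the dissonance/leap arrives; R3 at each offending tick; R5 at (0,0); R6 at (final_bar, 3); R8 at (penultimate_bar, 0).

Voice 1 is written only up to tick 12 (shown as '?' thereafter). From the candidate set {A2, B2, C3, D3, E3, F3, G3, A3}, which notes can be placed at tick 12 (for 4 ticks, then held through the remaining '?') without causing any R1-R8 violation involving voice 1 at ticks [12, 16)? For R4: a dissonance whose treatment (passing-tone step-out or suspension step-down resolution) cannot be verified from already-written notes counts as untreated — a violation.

{F3}

A2: violates R2,R7
B2: violates R4
C3: violates R2
D3: violates R4
E3: violates R1
F3: legal
G3: violates R4
A3: violates R3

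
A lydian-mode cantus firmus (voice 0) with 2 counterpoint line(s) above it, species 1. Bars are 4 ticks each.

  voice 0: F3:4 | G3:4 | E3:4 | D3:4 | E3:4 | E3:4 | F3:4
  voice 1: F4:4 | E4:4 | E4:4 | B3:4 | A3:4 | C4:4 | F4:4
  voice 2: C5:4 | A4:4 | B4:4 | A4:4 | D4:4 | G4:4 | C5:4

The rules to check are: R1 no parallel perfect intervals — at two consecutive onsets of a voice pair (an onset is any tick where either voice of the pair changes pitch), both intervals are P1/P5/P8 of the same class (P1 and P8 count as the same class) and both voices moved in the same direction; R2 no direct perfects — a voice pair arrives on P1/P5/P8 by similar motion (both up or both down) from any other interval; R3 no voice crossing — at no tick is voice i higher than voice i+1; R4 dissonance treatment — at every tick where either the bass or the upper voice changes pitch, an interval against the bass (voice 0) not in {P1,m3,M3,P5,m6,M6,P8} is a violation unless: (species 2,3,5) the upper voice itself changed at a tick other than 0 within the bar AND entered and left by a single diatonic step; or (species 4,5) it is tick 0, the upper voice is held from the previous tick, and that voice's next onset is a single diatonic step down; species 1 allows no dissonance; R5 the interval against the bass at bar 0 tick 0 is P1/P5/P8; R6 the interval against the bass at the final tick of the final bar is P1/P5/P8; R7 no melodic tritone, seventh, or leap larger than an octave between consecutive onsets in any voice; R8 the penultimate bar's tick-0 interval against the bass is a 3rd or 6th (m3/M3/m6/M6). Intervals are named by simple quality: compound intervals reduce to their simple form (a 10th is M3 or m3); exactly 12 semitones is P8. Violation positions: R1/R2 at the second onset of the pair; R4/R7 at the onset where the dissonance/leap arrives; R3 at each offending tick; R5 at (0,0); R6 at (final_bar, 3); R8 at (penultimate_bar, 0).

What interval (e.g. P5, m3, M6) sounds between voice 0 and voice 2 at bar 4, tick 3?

voice 0=E3 voice 2=D4 -> m7

m7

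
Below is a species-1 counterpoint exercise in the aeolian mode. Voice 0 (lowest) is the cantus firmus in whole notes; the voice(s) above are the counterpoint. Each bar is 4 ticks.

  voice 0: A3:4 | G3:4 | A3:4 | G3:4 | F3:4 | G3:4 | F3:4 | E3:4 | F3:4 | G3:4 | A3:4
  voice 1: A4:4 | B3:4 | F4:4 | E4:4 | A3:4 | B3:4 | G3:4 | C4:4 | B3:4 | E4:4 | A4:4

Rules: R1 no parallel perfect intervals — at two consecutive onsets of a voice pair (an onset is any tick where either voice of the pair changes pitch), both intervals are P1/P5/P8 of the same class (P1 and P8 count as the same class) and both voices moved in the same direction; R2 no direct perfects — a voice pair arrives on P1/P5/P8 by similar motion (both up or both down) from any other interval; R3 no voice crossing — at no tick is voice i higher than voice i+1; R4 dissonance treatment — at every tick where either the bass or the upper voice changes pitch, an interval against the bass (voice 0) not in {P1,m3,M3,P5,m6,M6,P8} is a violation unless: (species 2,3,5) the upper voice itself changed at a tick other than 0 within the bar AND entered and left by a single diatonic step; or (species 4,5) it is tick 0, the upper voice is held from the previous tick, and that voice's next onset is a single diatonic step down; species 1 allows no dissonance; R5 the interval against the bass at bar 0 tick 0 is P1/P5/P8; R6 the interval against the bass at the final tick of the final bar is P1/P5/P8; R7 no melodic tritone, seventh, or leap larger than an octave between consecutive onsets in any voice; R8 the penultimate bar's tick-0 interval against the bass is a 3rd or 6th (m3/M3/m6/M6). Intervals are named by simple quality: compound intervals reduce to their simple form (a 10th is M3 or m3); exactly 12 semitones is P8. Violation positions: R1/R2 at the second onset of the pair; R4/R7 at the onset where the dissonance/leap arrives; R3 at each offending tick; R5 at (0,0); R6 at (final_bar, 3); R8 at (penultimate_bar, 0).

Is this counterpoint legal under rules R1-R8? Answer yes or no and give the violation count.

bar 0: v0=A3 v1=A4 (P8)
bar 1: v0=G3 v1=B3 (M3)
bar 2: v0=A3 v1=F4 (m6)
bar 3: v0=G3 v1=E4 (M6)
bar 4: v0=F3 v1=A3 (M3)
bar 5: v0=G3 v1=B3 (M3)
bar 6: v0=F3 v1=G3 (M2)
bar 7: v0=E3 v1=C4 (m6)
bar 8: v0=F3 v1=B3 (TT)
bar 9: v0=G3 v1=E4 (M6)
bar 10: v0=A3 v1=A4 (P8)
  R7 @ bar1.0: A4->B3 leap 10st
  R7 @ bar2.0: B3->F4 leap 6st
  R4 @ bar6.0: F3/G3 M2 untreated
  R4 @ bar8.0: F3/B3 TT untreated
  R2 @ bar10.0: G3/E4 M6 -> A3/A4 P8 similar

No (5 violations)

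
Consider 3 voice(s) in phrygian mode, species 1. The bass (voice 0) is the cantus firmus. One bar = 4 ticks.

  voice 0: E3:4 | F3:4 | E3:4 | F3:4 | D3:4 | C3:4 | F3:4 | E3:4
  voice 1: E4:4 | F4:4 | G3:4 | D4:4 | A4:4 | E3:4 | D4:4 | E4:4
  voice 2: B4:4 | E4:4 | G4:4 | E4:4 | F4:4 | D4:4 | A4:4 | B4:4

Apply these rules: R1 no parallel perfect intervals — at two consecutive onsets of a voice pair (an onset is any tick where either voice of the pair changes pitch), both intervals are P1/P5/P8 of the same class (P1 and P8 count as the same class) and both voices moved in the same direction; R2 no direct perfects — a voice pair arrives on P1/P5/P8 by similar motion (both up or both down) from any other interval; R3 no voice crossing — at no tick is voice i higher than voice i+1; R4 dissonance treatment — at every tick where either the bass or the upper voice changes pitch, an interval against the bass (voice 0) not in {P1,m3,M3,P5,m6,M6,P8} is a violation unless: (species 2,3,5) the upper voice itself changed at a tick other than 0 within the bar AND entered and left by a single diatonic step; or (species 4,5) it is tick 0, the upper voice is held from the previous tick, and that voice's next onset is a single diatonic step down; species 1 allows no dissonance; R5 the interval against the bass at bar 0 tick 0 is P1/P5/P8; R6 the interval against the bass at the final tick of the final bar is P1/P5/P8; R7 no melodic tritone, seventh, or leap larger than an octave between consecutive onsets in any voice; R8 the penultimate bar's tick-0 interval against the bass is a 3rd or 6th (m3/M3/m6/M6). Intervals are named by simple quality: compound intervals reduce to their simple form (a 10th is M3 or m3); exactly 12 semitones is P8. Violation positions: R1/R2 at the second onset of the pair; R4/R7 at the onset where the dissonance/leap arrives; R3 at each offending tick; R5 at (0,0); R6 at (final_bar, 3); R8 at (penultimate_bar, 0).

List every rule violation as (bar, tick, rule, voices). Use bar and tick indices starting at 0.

bar 0: v0=E3 v1=E4 v2=B4 downbeat P5
bar 1: v0=F3 v1=F4 v2=E4 downbeat M7
bar 2: v0=E3 v1=G3 v2=G4 downbeat m3
bar 3: v0=F3 v1=D4 v2=E4 downbeat M7
bar 4: v0=D3 v1=A4 v2=F4 downbeat m3
bar 5: v0=C3 v1=E3 v2=D4 downbeat M2
bar 6: v0=F3 v1=D4 v2=A4 downbeat M3
bar 7: v0=E3 v1=E4 v2=B4 downbeat P5
  -> R1 @ bar 1 tick 0 v(0, 1): E3/E4 P8 -> F3/F4 P8 similar
  -> R3 @ bar 1 tick 0 v(1, 2): F4 above E4
  -> R4 @ bar 1 tick 0 v(0, 2): F3/E4 M7 untreated
  -> R3 @ bar 1 tick 1 v(1, 2): F4 above E4
  -> R3 @ bar 1 tick 2 v(1, 2): F4 above E4
  -> R3 @ bar 1 tick 3 v(1, 2): F4 above E4
  -> R7 @ bar 2 tick 0 v(1,): F4->G3 leap 10st
  -> R4 @ bar 3 tick 0 v(0, 2): F3/E4 M7 untreated
  -> R3 @ bar 4 tick 0 v(1, 2): A4 above F4
  -> R3 @ bar 4 tick 1 v(1, 2): A4 above F4
  -> R3 @ bar 4 tick 2 v(1, 2): A4 above F4
  -> R3 @ bar 4 tick 3 v(1, 2): A4 above F4
  -> R4 @ bar 5 tick 0 v(0, 2): C3/D4 M2 untreated
  -> R7 @ bar 5 tick 0 v(1,): A4->E3 leap 17st
  -> R2 @ bar 6 tick 0 v(1, 2): E3/D4 m7 -> D4/A4 P5 similar
  -> R7 @ bar 6 tick 0 v(1,): E3->D4 leap 10st
  -> R1 @ bar 7 tick 0 v(1, 2): D4/A4 P5 -> E4/B4 P5 similar

(1, 0, R1, (0, 1))
(1, 0, R3, (1, 2))
(1, 0, R4, (0, 2))
(1, 1, R3, (1, 2))
(1, 2, R3, (1, 2))
(1, 3, R3, (1, 2))
(2, 0, R7, (1,))
(3, 0, R4, (0, 2))
(4, 0, R3, (1, 2))
(4, 1, R3, (1, 2))
(4, 2, R3, (1, 2))
(4, 3, R3, (1, 2))
(5, 0, R4, (0, 2))
(5, 0, R7, (1,))
(6, 0, R2, (1, 2))
(6, 0, R7, (1,))
(7, 0, R1, (1, 2))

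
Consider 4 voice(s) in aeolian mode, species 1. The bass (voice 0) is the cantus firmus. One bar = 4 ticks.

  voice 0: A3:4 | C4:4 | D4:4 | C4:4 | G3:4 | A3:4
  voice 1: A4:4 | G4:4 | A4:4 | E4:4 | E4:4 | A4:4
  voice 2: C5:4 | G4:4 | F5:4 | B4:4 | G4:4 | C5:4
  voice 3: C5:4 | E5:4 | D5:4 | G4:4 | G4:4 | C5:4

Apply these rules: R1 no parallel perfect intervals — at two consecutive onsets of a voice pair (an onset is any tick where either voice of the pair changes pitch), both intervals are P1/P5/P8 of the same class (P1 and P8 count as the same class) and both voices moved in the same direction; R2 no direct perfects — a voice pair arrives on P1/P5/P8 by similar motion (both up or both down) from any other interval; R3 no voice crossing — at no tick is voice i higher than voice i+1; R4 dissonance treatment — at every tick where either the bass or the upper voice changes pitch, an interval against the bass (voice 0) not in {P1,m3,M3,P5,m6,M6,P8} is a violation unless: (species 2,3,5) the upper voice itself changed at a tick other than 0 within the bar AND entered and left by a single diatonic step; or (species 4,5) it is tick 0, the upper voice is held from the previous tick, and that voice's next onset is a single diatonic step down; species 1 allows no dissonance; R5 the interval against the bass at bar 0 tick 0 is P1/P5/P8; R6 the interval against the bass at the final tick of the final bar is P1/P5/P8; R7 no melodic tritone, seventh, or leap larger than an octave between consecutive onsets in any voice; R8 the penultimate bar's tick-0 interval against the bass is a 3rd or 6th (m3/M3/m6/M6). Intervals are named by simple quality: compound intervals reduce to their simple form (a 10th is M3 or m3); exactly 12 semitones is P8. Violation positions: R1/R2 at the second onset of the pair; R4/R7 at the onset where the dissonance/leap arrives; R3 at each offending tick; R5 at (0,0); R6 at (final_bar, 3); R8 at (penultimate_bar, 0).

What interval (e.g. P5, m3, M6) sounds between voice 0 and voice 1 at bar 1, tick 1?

P5

voice 0=C4 voice 1=G4 -> P5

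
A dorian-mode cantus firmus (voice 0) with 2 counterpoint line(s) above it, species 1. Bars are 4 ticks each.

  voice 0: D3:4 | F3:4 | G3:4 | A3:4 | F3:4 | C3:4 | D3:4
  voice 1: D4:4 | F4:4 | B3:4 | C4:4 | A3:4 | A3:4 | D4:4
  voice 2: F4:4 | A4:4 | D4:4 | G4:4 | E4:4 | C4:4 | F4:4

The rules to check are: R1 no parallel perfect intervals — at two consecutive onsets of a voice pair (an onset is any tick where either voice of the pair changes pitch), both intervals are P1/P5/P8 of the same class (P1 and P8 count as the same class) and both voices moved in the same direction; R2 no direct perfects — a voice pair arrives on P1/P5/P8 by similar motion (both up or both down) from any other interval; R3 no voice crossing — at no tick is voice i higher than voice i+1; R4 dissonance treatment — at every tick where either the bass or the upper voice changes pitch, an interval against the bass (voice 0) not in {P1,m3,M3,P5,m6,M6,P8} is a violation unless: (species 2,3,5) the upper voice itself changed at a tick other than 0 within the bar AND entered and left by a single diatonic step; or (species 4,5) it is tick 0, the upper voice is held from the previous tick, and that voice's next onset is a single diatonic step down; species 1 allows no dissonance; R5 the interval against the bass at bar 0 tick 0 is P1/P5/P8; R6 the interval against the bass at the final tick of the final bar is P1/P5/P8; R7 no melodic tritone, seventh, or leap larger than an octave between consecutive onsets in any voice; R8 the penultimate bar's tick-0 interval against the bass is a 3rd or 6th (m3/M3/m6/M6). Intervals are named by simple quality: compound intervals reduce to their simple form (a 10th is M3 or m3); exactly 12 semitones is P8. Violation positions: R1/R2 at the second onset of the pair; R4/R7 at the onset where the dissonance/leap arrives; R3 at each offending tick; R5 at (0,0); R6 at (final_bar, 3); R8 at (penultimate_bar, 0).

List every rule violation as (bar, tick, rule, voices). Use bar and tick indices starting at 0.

bar 0: v0=D3 v1=D4 v2=F4 downbeat m3
bar 1: v0=F3 v1=F4 v2=A4 downbeat M3
bar 2: v0=G3 v1=B3 v2=D4 downbeat P5
bar 3: v0=A3 v1=C4 v2=G4 downbeat m7
bar 4: v0=F3 v1=A3 v2=E4 downbeat M7
bar 5: v0=C3 v1=A3 v2=C4 downbeat P8
bar 6: v0=D3 v1=D4 v2=F4 downbeat m3
  -> R5 @ bar 0 tick 0 v(0, 2): opens on m3
  -> R1 @ bar 1 tick 0 v(0, 1): D3/D4 P8 -> F3/F4 P8 similar
  -> R7 @ bar 2 tick 0 v(1,): F4->B3 leap 6st
  -> R2 @ bar 3 tick 0 v(1, 2): B3/D4 m3 -> C4/G4 P5 similar
  -> R4 @ bar 3 tick 0 v(0, 2): A3/G4 m7 untreated
  -> R1 @ bar 4 tick 0 v(1, 2): C4/G4 P5 -> A3/E4 P5 similar
  -> R4 @ bar 4 tick 0 v(0, 2): F3/E4 M7 untreated
  -> R2 @ bar 5 tick 0 v(0, 2): F3/E4 M7 -> C3/C4 P8 similar
  -> R8 @ bar 5 tick 0 v(0, 2): penult P8 not 3rd/6th
  -> R2 @ bar 6 tick 0 v(0, 1): C3/A3 M6 -> D3/D4 P8 similar
  -> R6 @ bar 6 tick 3 v(0, 2): closes on m3

(0, 0, R5, (0, 2))
(1, 0, R1, (0, 1))
(2, 0, R7, (1,))
(3, 0, R2, (1, 2))
(3, 0, R4, (0, 2))
(4, 0, R1, (1, 2))
(4, 0, R4, (0, 2))
(5, 0, R2, (0, 2))
(5, 0, R8, (0, 2))
(6, 0, R2, (0, 1))
(6, 3, R6, (0, 2))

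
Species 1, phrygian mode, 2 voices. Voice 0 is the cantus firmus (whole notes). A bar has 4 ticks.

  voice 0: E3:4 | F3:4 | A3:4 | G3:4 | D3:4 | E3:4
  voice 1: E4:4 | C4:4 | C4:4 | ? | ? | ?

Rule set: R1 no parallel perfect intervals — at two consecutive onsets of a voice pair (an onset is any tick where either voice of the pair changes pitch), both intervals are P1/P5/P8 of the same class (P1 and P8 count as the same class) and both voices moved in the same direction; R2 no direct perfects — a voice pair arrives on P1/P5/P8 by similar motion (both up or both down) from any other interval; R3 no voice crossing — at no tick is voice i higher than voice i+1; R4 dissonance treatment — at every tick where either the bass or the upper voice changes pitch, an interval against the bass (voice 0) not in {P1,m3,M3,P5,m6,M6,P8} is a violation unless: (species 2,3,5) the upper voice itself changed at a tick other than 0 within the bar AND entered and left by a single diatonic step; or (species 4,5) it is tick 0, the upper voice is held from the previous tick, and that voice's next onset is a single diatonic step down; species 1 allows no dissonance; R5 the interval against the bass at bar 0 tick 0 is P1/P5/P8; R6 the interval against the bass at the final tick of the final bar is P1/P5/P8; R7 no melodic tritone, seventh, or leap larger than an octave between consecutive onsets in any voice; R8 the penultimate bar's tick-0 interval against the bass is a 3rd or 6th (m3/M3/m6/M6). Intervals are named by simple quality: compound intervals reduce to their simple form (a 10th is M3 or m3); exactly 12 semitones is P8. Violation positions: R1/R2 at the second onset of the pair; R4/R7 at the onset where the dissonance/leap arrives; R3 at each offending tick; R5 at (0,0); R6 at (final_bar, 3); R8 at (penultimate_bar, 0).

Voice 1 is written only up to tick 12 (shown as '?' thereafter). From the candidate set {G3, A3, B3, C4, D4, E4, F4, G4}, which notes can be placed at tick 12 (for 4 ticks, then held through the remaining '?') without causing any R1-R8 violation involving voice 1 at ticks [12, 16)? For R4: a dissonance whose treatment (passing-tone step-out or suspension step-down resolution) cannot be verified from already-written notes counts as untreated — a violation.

{B3, D4, E4, G4}

G3: violates R2
A3: violates R4
B3: legal
C4: violates R4
D4: legal
E4: legal
F4: violates R4
G4: legal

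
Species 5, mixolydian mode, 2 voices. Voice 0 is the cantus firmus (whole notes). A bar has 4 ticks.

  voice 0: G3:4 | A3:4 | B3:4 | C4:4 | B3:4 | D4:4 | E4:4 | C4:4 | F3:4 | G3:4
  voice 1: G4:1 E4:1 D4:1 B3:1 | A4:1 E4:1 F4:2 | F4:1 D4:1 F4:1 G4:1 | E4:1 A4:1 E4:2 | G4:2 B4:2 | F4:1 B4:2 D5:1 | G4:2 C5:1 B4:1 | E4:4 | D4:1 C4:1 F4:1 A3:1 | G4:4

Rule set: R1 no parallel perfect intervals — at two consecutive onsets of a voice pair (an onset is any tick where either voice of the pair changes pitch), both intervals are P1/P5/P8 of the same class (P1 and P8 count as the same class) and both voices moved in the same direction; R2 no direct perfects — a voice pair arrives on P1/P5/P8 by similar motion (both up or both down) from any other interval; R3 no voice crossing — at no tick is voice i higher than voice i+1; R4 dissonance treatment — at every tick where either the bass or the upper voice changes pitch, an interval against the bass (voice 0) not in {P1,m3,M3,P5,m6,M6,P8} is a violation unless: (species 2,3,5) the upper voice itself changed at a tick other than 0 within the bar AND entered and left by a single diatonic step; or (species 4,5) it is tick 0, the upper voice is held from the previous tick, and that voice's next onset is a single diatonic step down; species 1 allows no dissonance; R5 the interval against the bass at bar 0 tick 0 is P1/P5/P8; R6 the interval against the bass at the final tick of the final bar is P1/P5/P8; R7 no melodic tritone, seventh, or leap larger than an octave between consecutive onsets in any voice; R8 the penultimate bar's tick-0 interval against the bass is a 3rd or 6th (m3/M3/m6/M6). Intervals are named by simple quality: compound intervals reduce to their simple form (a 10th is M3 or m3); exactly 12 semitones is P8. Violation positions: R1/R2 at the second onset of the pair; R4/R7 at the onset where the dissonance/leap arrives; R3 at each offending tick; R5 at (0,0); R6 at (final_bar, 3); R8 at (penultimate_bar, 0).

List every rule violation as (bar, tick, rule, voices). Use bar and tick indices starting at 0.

bar 0: v0=G3 v1=G4 downbeat P8
bar 1: v0=A3 v1=A4 downbeat P8
bar 2: v0=B3 v1=F4 downbeat TT
bar 3: v0=C4 v1=E4 downbeat M3
bar 4: v0=B3 v1=G4 downbeat m6
bar 5: v0=D4 v1=F4 downbeat m3
bar 6: v0=E4 v1=G4 downbeat m3
bar 7: v0=C4 v1=E4 downbeat M3
bar 8: v0=F3 v1=D4 downbeat M6
bar 9: v0=G3 v1=G4 downbeat P8
  -> R2 @ bar 1 tick 0 v(0, 1): G3/B3 M3 -> A3/A4 P8 similar
  -> R7 @ bar 1 tick 0 v(1,): B3->A4 leap 10st
  -> R4 @ bar 2 tick 0 v(0, 1): B3/F4 TT untreated
  -> R4 @ bar 2 tick 2 v(0, 1): B3/F4 TT untreated
  -> R7 @ bar 5 tick 0 v(1,): B4->F4 leap 6st
  -> R7 @ bar 5 tick 1 v(1,): F4->B4 leap 6st
  -> R2 @ bar 9 tick 0 v(0, 1): F3/A3 M3 -> G3/G4 P8 similar
  -> R7 @ bar 9 tick 0 v(1,): A3->G4 leap 10st

(1, 0, R2, (0, 1))
(1, 0, R7, (1,))
(2, 0, R4, (0, 1))
(2, 2, R4, (0, 1))
(5, 0, R7, (1,))
(5, 1, R7, (1,))
(9, 0, R2, (0, 1))
(9, 0, R7, (1,))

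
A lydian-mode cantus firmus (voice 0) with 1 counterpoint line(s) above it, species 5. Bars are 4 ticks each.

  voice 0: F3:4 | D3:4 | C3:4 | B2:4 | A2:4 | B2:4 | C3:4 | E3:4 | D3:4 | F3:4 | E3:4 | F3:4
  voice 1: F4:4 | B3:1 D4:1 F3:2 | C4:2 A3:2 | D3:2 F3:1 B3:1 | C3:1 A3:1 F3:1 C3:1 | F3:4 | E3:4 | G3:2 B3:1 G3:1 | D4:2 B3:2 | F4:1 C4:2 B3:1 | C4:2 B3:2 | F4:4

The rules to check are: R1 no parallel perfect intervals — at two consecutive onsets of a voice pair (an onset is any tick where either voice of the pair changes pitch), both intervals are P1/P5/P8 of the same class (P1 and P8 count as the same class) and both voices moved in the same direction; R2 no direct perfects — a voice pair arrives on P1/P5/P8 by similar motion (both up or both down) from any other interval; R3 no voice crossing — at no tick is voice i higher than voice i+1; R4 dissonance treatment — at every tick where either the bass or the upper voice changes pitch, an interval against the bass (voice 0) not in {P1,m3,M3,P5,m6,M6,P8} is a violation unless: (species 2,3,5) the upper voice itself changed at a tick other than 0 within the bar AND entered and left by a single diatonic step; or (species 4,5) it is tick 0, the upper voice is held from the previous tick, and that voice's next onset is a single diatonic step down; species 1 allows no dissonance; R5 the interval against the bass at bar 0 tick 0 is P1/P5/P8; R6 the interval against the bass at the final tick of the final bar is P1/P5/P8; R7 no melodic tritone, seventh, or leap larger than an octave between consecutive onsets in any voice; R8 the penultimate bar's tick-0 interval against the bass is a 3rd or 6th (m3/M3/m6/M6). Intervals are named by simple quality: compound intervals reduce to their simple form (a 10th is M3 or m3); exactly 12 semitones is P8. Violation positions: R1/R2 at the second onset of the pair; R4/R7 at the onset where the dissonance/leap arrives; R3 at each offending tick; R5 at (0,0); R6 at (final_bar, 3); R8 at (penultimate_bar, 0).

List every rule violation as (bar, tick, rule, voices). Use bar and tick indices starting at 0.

bar 0: v0=F3 v1=F4 downbeat P8
bar 1: v0=D3 v1=B3 downbeat M6
bar 2: v0=C3 v1=C4 downbeat P8
bar 3: v0=B2 v1=D3 downbeat m3
bar 4: v0=A2 v1=C3 downbeat m3
bar 5: v0=B2 v1=F3 downbeat TT
bar 6: v0=C3 v1=E3 downbeat M3
bar 7: v0=E3 v1=G3 downbeat m3
bar 8: v0=D3 v1=D4 downbeat P8
bar 9: v0=F3 v1=F4 downbeat P8
bar 10: v0=E3 v1=C4 downbeat m6
bar 11: v0=F3 v1=F4 downbeat P8
  -> R7 @ bar 1 tick 0 v(1,): F4->B3 leap 6st
  -> R4 @ bar 3 tick 2 v(0, 1): B2/F3 TT untreated
  -> R7 @ bar 3 tick 3 v(1,): F3->B3 leap 6st
  -> R7 @ bar 4 tick 0 v(1,): B3->C3 leap 11st
  -> R4 @ bar 5 tick 0 v(0, 1): B2/F3 TT untreated
  -> R2 @ bar 9 tick 0 v(0, 1): D3/B3 M6 -> F3/F4 P8 similar
  -> R7 @ bar 9 tick 0 v(1,): B3->F4 leap 6st
  -> R2 @ bar 11 tick 0 v(0, 1): E3/B3 P5 -> F3/F4 P8 similar
  -> R7 @ bar 11 tick 0 v(1,): B3->F4 leap 6st

(1, 0, R7, (1,))
(3, 2, R4, (0, 1))
(3, 3, R7, (1,))
(4, 0, R7, (1,))
(5, 0, R4, (0, 1))
(9, 0, R2, (0, 1))
(9, 0, R7, (1,))
(11, 0, R2, (0, 1))
(11, 0, R7, (1,))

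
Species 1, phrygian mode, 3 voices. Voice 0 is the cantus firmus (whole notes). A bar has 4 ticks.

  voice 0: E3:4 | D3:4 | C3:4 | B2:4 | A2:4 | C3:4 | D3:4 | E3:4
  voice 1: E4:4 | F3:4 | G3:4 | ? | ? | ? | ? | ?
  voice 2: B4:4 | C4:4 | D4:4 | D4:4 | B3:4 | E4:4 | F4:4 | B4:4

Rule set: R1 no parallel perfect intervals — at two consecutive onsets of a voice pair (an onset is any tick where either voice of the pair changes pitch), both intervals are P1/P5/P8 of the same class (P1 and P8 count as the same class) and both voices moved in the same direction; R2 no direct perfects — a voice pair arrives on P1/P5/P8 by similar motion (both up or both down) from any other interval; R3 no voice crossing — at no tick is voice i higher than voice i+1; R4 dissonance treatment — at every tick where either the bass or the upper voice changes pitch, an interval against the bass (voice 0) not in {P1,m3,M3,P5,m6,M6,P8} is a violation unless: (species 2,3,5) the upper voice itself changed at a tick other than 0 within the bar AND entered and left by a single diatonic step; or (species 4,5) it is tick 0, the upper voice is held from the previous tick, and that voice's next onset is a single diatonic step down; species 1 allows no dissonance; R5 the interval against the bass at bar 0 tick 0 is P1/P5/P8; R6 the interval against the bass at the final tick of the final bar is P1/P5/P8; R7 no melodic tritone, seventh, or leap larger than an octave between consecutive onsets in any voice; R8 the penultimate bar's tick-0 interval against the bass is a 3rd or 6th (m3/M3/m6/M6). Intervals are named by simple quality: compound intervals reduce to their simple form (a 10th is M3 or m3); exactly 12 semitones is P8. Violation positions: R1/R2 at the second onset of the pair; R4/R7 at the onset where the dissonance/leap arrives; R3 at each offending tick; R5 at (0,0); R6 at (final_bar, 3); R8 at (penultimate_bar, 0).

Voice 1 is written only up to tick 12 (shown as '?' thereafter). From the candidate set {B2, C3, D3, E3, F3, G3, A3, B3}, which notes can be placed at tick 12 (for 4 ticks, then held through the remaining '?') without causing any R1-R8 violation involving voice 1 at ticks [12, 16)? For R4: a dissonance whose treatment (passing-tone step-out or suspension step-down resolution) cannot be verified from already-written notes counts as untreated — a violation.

{B3, D3, G3}

B2: violates R2
C3: violates R4
D3: legal
E3: violates R4
F3: violates R4
G3: legal
A3: violates R4
B3: legal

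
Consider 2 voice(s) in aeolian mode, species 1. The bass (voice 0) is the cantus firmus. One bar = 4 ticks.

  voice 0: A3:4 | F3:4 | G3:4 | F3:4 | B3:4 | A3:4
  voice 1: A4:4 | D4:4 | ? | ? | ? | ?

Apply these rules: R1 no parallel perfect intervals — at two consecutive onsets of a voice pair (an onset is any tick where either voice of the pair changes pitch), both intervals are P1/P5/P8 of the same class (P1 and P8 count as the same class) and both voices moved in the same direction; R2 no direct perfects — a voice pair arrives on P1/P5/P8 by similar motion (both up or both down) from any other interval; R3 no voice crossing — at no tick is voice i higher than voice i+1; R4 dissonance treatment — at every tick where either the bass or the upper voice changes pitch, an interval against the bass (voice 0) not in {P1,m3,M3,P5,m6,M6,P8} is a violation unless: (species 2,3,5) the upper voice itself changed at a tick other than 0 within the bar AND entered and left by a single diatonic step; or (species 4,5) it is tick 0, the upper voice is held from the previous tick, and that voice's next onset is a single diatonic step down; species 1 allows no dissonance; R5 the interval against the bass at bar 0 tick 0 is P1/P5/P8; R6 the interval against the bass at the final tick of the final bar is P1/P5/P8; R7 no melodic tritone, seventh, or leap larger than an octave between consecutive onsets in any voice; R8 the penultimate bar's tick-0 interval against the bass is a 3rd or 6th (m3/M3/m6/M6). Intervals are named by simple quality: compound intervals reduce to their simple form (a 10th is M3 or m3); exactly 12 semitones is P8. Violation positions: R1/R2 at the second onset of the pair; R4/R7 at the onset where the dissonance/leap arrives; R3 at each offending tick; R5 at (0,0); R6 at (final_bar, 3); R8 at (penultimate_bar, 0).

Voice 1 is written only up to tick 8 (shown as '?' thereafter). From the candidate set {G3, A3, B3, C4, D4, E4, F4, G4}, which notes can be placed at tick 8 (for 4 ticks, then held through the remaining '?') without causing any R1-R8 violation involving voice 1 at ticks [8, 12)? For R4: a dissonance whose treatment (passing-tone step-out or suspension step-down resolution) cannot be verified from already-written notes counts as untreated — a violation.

{B3, D4, E4, G3}

G3: legal
A3: violates R4
B3: legal
C4: violates R4
D4: legal
E4: legal
F4: violates R4
G4: violates R2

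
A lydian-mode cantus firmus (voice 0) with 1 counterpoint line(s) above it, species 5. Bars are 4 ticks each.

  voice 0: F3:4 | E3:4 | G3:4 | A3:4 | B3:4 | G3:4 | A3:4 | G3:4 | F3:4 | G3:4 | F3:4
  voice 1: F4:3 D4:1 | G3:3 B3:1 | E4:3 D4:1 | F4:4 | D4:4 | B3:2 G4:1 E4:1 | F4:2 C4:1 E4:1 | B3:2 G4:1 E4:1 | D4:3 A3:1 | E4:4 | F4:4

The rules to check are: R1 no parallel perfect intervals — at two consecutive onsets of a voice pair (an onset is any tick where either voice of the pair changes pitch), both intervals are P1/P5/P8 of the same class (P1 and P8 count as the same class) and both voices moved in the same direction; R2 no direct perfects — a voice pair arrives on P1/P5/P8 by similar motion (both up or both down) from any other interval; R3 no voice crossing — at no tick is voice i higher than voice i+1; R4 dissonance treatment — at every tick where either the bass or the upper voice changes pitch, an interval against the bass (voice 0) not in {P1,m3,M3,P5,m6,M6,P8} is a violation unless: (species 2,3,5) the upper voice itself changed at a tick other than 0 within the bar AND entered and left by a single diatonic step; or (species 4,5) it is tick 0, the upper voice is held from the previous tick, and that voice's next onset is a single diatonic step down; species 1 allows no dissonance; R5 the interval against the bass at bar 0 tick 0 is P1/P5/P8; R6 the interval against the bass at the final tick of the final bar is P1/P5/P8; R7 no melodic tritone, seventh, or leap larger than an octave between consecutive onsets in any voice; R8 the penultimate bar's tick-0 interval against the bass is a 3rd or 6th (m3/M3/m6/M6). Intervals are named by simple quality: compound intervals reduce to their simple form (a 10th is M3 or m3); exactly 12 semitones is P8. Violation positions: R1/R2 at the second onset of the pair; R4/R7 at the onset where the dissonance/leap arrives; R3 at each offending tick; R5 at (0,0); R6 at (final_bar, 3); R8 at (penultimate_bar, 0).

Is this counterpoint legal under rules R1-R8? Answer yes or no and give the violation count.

bar 0: v0=F3 v1=F4 (P8)
bar 1: v0=E3 v1=G3 (m3)
bar 2: v0=G3 v1=E4 (M6)
bar 3: v0=A3 v1=F4 (m6)
bar 4: v0=B3 v1=D4 (m3)
bar 5: v0=G3 v1=B3 (M3)
bar 6: v0=A3 v1=F4 (m6)
bar 7: v0=G3 v1=B3 (M3)
bar 8: v0=F3 v1=D4 (M6)
bar 9: v0=G3 v1=E4 (M6)
bar 10: v0=F3 v1=F4 (P8)

Yes (0 violations)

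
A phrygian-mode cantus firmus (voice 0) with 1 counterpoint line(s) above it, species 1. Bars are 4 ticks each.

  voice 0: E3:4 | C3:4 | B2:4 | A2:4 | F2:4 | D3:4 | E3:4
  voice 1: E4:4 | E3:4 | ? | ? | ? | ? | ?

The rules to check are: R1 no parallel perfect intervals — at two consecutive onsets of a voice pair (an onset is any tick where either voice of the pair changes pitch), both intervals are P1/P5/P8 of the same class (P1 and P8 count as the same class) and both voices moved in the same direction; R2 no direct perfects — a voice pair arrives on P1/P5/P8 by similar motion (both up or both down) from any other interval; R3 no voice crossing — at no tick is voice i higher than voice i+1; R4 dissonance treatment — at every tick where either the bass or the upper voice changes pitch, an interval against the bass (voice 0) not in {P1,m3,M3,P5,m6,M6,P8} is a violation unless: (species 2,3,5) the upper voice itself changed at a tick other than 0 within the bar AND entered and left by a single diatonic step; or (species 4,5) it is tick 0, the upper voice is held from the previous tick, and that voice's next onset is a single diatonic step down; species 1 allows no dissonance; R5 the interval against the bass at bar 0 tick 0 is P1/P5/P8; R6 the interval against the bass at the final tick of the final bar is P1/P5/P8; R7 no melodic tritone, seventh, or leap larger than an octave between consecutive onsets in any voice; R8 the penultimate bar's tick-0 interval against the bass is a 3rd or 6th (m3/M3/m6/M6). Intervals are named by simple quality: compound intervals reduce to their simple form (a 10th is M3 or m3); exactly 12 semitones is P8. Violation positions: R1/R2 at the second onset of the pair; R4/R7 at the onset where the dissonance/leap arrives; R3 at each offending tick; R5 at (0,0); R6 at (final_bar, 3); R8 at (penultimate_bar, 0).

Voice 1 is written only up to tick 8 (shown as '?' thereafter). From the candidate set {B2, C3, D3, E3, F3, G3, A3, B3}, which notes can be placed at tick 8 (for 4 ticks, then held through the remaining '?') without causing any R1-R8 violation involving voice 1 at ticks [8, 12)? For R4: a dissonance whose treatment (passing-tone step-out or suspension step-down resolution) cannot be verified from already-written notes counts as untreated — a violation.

B2: violates R2
C3: violates R4
D3: legal
E3: violates R4
F3: violates R4
G3: legal
A3: violates R4
B3: legal

{B3, D3, G3}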